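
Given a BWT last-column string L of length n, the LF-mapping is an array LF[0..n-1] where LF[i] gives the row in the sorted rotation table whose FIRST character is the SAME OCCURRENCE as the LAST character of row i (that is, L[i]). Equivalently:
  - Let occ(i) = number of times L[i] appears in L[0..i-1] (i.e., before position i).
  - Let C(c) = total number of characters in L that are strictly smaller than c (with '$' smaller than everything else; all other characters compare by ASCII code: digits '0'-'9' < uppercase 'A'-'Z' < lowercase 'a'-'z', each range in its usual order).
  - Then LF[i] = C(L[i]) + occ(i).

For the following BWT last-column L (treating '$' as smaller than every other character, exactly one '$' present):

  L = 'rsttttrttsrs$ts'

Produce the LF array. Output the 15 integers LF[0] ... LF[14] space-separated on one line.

Char counts: '$':1, 'r':3, 's':4, 't':7
C (first-col start): C('$')=0, C('r')=1, C('s')=4, C('t')=8
L[0]='r': occ=0, LF[0]=C('r')+0=1+0=1
L[1]='s': occ=0, LF[1]=C('s')+0=4+0=4
L[2]='t': occ=0, LF[2]=C('t')+0=8+0=8
L[3]='t': occ=1, LF[3]=C('t')+1=8+1=9
L[4]='t': occ=2, LF[4]=C('t')+2=8+2=10
L[5]='t': occ=3, LF[5]=C('t')+3=8+3=11
L[6]='r': occ=1, LF[6]=C('r')+1=1+1=2
L[7]='t': occ=4, LF[7]=C('t')+4=8+4=12
L[8]='t': occ=5, LF[8]=C('t')+5=8+5=13
L[9]='s': occ=1, LF[9]=C('s')+1=4+1=5
L[10]='r': occ=2, LF[10]=C('r')+2=1+2=3
L[11]='s': occ=2, LF[11]=C('s')+2=4+2=6
L[12]='$': occ=0, LF[12]=C('$')+0=0+0=0
L[13]='t': occ=6, LF[13]=C('t')+6=8+6=14
L[14]='s': occ=3, LF[14]=C('s')+3=4+3=7

Answer: 1 4 8 9 10 11 2 12 13 5 3 6 0 14 7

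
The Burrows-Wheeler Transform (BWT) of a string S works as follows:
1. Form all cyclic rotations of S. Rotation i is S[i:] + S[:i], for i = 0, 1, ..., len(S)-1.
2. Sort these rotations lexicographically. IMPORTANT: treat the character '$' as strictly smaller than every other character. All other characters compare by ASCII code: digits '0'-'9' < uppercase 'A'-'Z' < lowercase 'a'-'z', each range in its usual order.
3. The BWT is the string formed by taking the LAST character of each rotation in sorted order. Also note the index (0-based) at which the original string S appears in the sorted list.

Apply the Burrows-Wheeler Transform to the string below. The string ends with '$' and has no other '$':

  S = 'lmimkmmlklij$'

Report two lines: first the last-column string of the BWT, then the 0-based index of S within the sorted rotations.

Answer: jlmilmkm$limk
8

Derivation:
All 13 rotations (rotation i = S[i:]+S[:i]):
  rot[0] = lmimkmmlklij$
  rot[1] = mimkmmlklij$l
  rot[2] = imkmmlklij$lm
  rot[3] = mkmmlklij$lmi
  rot[4] = kmmlklij$lmim
  rot[5] = mmlklij$lmimk
  rot[6] = mlklij$lmimkm
  rot[7] = lklij$lmimkmm
  rot[8] = klij$lmimkmml
  rot[9] = lij$lmimkmmlk
  rot[10] = ij$lmimkmmlkl
  rot[11] = j$lmimkmmlkli
  rot[12] = $lmimkmmlklij
Sorted (with $ < everything):
  sorted[0] = $lmimkmmlklij  (last char: 'j')
  sorted[1] = ij$lmimkmmlkl  (last char: 'l')
  sorted[2] = imkmmlklij$lm  (last char: 'm')
  sorted[3] = j$lmimkmmlkli  (last char: 'i')
  sorted[4] = klij$lmimkmml  (last char: 'l')
  sorted[5] = kmmlklij$lmim  (last char: 'm')
  sorted[6] = lij$lmimkmmlk  (last char: 'k')
  sorted[7] = lklij$lmimkmm  (last char: 'm')
  sorted[8] = lmimkmmlklij$  (last char: '$')
  sorted[9] = mimkmmlklij$l  (last char: 'l')
  sorted[10] = mkmmlklij$lmi  (last char: 'i')
  sorted[11] = mlklij$lmimkm  (last char: 'm')
  sorted[12] = mmlklij$lmimk  (last char: 'k')
Last column: jlmilmkm$limk
Original string S is at sorted index 8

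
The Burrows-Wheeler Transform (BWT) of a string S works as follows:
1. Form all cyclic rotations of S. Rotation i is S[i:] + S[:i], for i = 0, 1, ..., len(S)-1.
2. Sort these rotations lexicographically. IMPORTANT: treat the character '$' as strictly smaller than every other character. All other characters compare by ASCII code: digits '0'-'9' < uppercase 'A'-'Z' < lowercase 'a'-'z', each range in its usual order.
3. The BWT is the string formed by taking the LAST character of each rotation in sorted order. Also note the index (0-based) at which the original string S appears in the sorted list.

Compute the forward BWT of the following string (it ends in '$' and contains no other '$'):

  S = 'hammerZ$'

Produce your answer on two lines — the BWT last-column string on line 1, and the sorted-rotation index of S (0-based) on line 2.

Answer: Zrhm$mae
4

Derivation:
All 8 rotations (rotation i = S[i:]+S[:i]):
  rot[0] = hammerZ$
  rot[1] = ammerZ$h
  rot[2] = mmerZ$ha
  rot[3] = merZ$ham
  rot[4] = erZ$hamm
  rot[5] = rZ$hamme
  rot[6] = Z$hammer
  rot[7] = $hammerZ
Sorted (with $ < everything):
  sorted[0] = $hammerZ  (last char: 'Z')
  sorted[1] = Z$hammer  (last char: 'r')
  sorted[2] = ammerZ$h  (last char: 'h')
  sorted[3] = erZ$hamm  (last char: 'm')
  sorted[4] = hammerZ$  (last char: '$')
  sorted[5] = merZ$ham  (last char: 'm')
  sorted[6] = mmerZ$ha  (last char: 'a')
  sorted[7] = rZ$hamme  (last char: 'e')
Last column: Zrhm$mae
Original string S is at sorted index 4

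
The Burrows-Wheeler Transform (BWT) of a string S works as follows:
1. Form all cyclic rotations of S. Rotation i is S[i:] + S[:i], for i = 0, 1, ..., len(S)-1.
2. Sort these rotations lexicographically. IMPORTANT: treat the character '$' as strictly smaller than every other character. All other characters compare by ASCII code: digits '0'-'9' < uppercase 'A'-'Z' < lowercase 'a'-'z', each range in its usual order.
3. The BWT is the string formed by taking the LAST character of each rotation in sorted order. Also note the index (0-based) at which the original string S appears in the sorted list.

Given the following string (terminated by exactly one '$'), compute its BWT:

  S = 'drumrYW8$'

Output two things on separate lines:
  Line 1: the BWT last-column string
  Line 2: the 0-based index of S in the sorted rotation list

Answer: 8WYr$umdr
4

Derivation:
All 9 rotations (rotation i = S[i:]+S[:i]):
  rot[0] = drumrYW8$
  rot[1] = rumrYW8$d
  rot[2] = umrYW8$dr
  rot[3] = mrYW8$dru
  rot[4] = rYW8$drum
  rot[5] = YW8$drumr
  rot[6] = W8$drumrY
  rot[7] = 8$drumrYW
  rot[8] = $drumrYW8
Sorted (with $ < everything):
  sorted[0] = $drumrYW8  (last char: '8')
  sorted[1] = 8$drumrYW  (last char: 'W')
  sorted[2] = W8$drumrY  (last char: 'Y')
  sorted[3] = YW8$drumr  (last char: 'r')
  sorted[4] = drumrYW8$  (last char: '$')
  sorted[5] = mrYW8$dru  (last char: 'u')
  sorted[6] = rYW8$drum  (last char: 'm')
  sorted[7] = rumrYW8$d  (last char: 'd')
  sorted[8] = umrYW8$dr  (last char: 'r')
Last column: 8WYr$umdr
Original string S is at sorted index 4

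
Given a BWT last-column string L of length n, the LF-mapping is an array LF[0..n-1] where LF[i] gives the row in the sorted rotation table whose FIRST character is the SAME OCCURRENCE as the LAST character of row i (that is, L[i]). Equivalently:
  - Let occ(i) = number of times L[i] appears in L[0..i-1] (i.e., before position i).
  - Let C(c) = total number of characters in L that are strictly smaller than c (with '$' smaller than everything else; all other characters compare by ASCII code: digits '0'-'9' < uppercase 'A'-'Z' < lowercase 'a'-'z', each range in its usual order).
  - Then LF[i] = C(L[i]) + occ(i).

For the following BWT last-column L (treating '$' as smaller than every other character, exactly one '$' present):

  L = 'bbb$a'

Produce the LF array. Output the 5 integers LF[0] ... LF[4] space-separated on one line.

Answer: 2 3 4 0 1

Derivation:
Char counts: '$':1, 'a':1, 'b':3
C (first-col start): C('$')=0, C('a')=1, C('b')=2
L[0]='b': occ=0, LF[0]=C('b')+0=2+0=2
L[1]='b': occ=1, LF[1]=C('b')+1=2+1=3
L[2]='b': occ=2, LF[2]=C('b')+2=2+2=4
L[3]='$': occ=0, LF[3]=C('$')+0=0+0=0
L[4]='a': occ=0, LF[4]=C('a')+0=1+0=1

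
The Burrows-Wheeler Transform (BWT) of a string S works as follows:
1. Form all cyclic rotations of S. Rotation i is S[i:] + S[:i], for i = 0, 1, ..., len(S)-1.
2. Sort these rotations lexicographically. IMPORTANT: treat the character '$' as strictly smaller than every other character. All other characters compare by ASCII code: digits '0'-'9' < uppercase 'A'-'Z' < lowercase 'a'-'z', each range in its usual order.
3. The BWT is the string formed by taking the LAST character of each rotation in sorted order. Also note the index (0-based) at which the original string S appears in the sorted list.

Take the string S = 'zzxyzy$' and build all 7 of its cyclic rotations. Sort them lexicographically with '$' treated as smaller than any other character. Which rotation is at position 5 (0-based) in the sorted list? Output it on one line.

All 7 rotations (rotation i = S[i:]+S[:i]):
  rot[0] = zzxyzy$
  rot[1] = zxyzy$z
  rot[2] = xyzy$zz
  rot[3] = yzy$zzx
  rot[4] = zy$zzxy
  rot[5] = y$zzxyz
  rot[6] = $zzxyzy
Sorted (with $ < everything):
  sorted[0] = $zzxyzy
  sorted[1] = xyzy$zz
  sorted[2] = y$zzxyz
  sorted[3] = yzy$zzx
  sorted[4] = zxyzy$z
  sorted[5] = zy$zzxy
  sorted[6] = zzxyzy$
sorted[5] = zy$zzxy

Answer: zy$zzxy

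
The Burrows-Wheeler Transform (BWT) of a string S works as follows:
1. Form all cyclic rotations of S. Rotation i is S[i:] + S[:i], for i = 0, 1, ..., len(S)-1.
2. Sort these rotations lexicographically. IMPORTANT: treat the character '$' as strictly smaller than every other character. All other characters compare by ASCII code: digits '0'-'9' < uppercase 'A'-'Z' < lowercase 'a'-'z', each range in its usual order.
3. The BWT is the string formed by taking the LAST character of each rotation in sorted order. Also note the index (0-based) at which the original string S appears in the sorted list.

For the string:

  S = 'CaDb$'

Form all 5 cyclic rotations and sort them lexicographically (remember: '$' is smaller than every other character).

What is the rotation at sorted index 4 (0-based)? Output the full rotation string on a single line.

All 5 rotations (rotation i = S[i:]+S[:i]):
  rot[0] = CaDb$
  rot[1] = aDb$C
  rot[2] = Db$Ca
  rot[3] = b$CaD
  rot[4] = $CaDb
Sorted (with $ < everything):
  sorted[0] = $CaDb
  sorted[1] = CaDb$
  sorted[2] = Db$Ca
  sorted[3] = aDb$C
  sorted[4] = b$CaD
sorted[4] = b$CaD

Answer: b$CaD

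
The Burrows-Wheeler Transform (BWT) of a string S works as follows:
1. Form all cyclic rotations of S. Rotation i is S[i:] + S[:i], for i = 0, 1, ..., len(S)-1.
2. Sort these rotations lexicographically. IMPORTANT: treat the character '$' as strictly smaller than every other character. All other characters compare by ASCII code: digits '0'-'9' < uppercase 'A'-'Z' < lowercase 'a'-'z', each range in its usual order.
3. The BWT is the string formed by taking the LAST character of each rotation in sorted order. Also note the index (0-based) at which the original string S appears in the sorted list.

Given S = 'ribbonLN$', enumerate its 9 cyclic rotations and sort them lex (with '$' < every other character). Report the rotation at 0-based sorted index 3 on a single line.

All 9 rotations (rotation i = S[i:]+S[:i]):
  rot[0] = ribbonLN$
  rot[1] = ibbonLN$r
  rot[2] = bbonLN$ri
  rot[3] = bonLN$rib
  rot[4] = onLN$ribb
  rot[5] = nLN$ribbo
  rot[6] = LN$ribbon
  rot[7] = N$ribbonL
  rot[8] = $ribbonLN
Sorted (with $ < everything):
  sorted[0] = $ribbonLN
  sorted[1] = LN$ribbon
  sorted[2] = N$ribbonL
  sorted[3] = bbonLN$ri
  sorted[4] = bonLN$rib
  sorted[5] = ibbonLN$r
  sorted[6] = nLN$ribbo
  sorted[7] = onLN$ribb
  sorted[8] = ribbonLN$
sorted[3] = bbonLN$ri

Answer: bbonLN$ri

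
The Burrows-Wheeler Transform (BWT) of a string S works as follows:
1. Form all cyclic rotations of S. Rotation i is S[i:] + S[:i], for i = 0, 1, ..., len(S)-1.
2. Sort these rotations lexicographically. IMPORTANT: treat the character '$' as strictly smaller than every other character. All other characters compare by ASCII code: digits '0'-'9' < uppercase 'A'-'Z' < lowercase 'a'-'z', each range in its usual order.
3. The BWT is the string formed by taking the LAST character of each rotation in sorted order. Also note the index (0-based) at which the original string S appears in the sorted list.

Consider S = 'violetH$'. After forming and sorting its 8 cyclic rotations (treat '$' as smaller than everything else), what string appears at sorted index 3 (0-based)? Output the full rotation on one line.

Answer: ioletH$v

Derivation:
All 8 rotations (rotation i = S[i:]+S[:i]):
  rot[0] = violetH$
  rot[1] = ioletH$v
  rot[2] = oletH$vi
  rot[3] = letH$vio
  rot[4] = etH$viol
  rot[5] = tH$viole
  rot[6] = H$violet
  rot[7] = $violetH
Sorted (with $ < everything):
  sorted[0] = $violetH
  sorted[1] = H$violet
  sorted[2] = etH$viol
  sorted[3] = ioletH$v
  sorted[4] = letH$vio
  sorted[5] = oletH$vi
  sorted[6] = tH$viole
  sorted[7] = violetH$
sorted[3] = ioletH$v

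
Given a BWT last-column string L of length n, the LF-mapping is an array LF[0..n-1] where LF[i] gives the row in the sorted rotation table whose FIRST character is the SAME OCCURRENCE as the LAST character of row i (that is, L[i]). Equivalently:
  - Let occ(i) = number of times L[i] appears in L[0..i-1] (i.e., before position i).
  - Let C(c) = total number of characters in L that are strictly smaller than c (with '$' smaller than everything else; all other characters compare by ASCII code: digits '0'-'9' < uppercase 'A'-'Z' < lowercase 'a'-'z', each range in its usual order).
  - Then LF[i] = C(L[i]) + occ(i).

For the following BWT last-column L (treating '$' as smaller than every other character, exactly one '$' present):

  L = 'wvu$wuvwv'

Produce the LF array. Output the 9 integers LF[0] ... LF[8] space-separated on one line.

Char counts: '$':1, 'u':2, 'v':3, 'w':3
C (first-col start): C('$')=0, C('u')=1, C('v')=3, C('w')=6
L[0]='w': occ=0, LF[0]=C('w')+0=6+0=6
L[1]='v': occ=0, LF[1]=C('v')+0=3+0=3
L[2]='u': occ=0, LF[2]=C('u')+0=1+0=1
L[3]='$': occ=0, LF[3]=C('$')+0=0+0=0
L[4]='w': occ=1, LF[4]=C('w')+1=6+1=7
L[5]='u': occ=1, LF[5]=C('u')+1=1+1=2
L[6]='v': occ=1, LF[6]=C('v')+1=3+1=4
L[7]='w': occ=2, LF[7]=C('w')+2=6+2=8
L[8]='v': occ=2, LF[8]=C('v')+2=3+2=5

Answer: 6 3 1 0 7 2 4 8 5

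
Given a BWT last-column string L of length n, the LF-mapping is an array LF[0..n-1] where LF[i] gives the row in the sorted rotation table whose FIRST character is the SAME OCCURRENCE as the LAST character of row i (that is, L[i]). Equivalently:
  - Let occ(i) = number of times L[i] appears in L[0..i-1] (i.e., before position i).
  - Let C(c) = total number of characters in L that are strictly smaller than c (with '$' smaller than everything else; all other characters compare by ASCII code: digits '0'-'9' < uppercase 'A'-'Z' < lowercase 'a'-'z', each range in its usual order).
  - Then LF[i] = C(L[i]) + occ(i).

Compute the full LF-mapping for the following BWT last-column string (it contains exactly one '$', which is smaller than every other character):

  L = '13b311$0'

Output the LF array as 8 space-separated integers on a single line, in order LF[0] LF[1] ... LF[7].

Char counts: '$':1, '0':1, '1':3, '3':2, 'b':1
C (first-col start): C('$')=0, C('0')=1, C('1')=2, C('3')=5, C('b')=7
L[0]='1': occ=0, LF[0]=C('1')+0=2+0=2
L[1]='3': occ=0, LF[1]=C('3')+0=5+0=5
L[2]='b': occ=0, LF[2]=C('b')+0=7+0=7
L[3]='3': occ=1, LF[3]=C('3')+1=5+1=6
L[4]='1': occ=1, LF[4]=C('1')+1=2+1=3
L[5]='1': occ=2, LF[5]=C('1')+2=2+2=4
L[6]='$': occ=0, LF[6]=C('$')+0=0+0=0
L[7]='0': occ=0, LF[7]=C('0')+0=1+0=1

Answer: 2 5 7 6 3 4 0 1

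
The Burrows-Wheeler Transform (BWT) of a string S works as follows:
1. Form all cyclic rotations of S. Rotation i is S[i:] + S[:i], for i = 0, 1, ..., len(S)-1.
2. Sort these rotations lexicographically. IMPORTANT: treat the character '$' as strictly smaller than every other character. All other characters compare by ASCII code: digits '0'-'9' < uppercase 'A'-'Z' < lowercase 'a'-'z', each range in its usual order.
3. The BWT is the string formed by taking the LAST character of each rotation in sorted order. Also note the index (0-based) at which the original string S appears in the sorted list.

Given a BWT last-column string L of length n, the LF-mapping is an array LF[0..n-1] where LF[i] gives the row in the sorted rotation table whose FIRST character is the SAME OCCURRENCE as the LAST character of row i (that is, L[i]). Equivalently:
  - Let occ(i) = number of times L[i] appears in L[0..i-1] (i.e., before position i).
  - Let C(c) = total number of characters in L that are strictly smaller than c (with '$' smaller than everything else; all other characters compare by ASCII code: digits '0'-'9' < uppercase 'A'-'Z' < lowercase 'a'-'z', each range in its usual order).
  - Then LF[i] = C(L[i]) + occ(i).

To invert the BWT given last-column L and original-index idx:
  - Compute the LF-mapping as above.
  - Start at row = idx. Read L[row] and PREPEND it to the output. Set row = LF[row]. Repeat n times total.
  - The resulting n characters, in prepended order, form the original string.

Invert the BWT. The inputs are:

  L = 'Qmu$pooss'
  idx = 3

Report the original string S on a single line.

LF mapping: 1 2 8 0 5 3 4 6 7
Walk LF starting at row 3, prepending L[row]:
  step 1: row=3, L[3]='$', prepend. Next row=LF[3]=0
  step 2: row=0, L[0]='Q', prepend. Next row=LF[0]=1
  step 3: row=1, L[1]='m', prepend. Next row=LF[1]=2
  step 4: row=2, L[2]='u', prepend. Next row=LF[2]=8
  step 5: row=8, L[8]='s', prepend. Next row=LF[8]=7
  step 6: row=7, L[7]='s', prepend. Next row=LF[7]=6
  step 7: row=6, L[6]='o', prepend. Next row=LF[6]=4
  step 8: row=4, L[4]='p', prepend. Next row=LF[4]=5
  step 9: row=5, L[5]='o', prepend. Next row=LF[5]=3
Reversed output: opossumQ$

Answer: opossumQ$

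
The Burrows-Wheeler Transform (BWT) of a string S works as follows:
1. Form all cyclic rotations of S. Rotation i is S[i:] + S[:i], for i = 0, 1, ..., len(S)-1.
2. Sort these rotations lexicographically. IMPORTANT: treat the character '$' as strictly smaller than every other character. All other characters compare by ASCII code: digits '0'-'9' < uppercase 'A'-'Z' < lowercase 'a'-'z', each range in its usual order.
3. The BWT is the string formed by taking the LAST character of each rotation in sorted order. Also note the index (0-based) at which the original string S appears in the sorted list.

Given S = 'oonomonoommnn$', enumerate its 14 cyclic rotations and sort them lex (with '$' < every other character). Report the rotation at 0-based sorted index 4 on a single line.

All 14 rotations (rotation i = S[i:]+S[:i]):
  rot[0] = oonomonoommnn$
  rot[1] = onomonoommnn$o
  rot[2] = nomonoommnn$oo
  rot[3] = omonoommnn$oon
  rot[4] = monoommnn$oono
  rot[5] = onoommnn$oonom
  rot[6] = noommnn$oonomo
  rot[7] = oommnn$oonomon
  rot[8] = ommnn$oonomono
  rot[9] = mmnn$oonomonoo
  rot[10] = mnn$oonomonoom
  rot[11] = nn$oonomonoomm
  rot[12] = n$oonomonoommn
  rot[13] = $oonomonoommnn
Sorted (with $ < everything):
  sorted[0] = $oonomonoommnn
  sorted[1] = mmnn$oonomonoo
  sorted[2] = mnn$oonomonoom
  sorted[3] = monoommnn$oono
  sorted[4] = n$oonomonoommn
  sorted[5] = nn$oonomonoomm
  sorted[6] = nomonoommnn$oo
  sorted[7] = noommnn$oonomo
  sorted[8] = ommnn$oonomono
  sorted[9] = omonoommnn$oon
  sorted[10] = onomonoommnn$o
  sorted[11] = onoommnn$oonom
  sorted[12] = oommnn$oonomon
  sorted[13] = oonomonoommnn$
sorted[4] = n$oonomonoommn

Answer: n$oonomonoommn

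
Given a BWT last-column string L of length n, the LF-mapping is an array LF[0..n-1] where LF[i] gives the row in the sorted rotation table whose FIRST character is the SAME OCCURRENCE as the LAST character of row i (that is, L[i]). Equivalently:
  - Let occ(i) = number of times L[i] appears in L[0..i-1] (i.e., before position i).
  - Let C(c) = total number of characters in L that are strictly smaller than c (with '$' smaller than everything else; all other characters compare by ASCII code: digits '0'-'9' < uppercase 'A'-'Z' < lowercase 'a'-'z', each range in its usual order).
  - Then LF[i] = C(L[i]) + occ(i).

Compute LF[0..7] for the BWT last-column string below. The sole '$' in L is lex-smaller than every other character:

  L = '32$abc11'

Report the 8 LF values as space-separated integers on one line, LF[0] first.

Char counts: '$':1, '1':2, '2':1, '3':1, 'a':1, 'b':1, 'c':1
C (first-col start): C('$')=0, C('1')=1, C('2')=3, C('3')=4, C('a')=5, C('b')=6, C('c')=7
L[0]='3': occ=0, LF[0]=C('3')+0=4+0=4
L[1]='2': occ=0, LF[1]=C('2')+0=3+0=3
L[2]='$': occ=0, LF[2]=C('$')+0=0+0=0
L[3]='a': occ=0, LF[3]=C('a')+0=5+0=5
L[4]='b': occ=0, LF[4]=C('b')+0=6+0=6
L[5]='c': occ=0, LF[5]=C('c')+0=7+0=7
L[6]='1': occ=0, LF[6]=C('1')+0=1+0=1
L[7]='1': occ=1, LF[7]=C('1')+1=1+1=2

Answer: 4 3 0 5 6 7 1 2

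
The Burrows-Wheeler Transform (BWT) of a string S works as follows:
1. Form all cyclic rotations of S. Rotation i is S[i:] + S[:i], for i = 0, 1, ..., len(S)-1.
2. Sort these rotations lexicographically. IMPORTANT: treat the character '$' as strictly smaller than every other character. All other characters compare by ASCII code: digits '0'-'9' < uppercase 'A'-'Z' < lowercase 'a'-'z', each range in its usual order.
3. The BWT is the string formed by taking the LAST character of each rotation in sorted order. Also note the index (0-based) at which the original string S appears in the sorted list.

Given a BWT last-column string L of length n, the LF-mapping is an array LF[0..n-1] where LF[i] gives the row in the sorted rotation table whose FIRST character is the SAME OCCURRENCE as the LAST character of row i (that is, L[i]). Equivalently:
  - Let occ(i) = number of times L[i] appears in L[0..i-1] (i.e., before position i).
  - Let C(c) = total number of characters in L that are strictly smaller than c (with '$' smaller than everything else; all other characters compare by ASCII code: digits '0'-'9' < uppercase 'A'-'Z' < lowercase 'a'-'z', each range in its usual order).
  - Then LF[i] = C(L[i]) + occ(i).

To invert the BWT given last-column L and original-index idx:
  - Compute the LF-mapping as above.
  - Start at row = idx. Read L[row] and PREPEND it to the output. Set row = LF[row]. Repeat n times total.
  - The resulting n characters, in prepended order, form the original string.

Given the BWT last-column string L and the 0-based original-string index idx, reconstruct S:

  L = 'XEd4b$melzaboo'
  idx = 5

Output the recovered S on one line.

LF mapping: 3 2 7 1 5 0 10 8 9 13 4 6 11 12
Walk LF starting at row 5, prepending L[row]:
  step 1: row=5, L[5]='$', prepend. Next row=LF[5]=0
  step 2: row=0, L[0]='X', prepend. Next row=LF[0]=3
  step 3: row=3, L[3]='4', prepend. Next row=LF[3]=1
  step 4: row=1, L[1]='E', prepend. Next row=LF[1]=2
  step 5: row=2, L[2]='d', prepend. Next row=LF[2]=7
  step 6: row=7, L[7]='e', prepend. Next row=LF[7]=8
  step 7: row=8, L[8]='l', prepend. Next row=LF[8]=9
  step 8: row=9, L[9]='z', prepend. Next row=LF[9]=13
  step 9: row=13, L[13]='o', prepend. Next row=LF[13]=12
  step 10: row=12, L[12]='o', prepend. Next row=LF[12]=11
  step 11: row=11, L[11]='b', prepend. Next row=LF[11]=6
  step 12: row=6, L[6]='m', prepend. Next row=LF[6]=10
  step 13: row=10, L[10]='a', prepend. Next row=LF[10]=4
  step 14: row=4, L[4]='b', prepend. Next row=LF[4]=5
Reversed output: bamboozledE4X$

Answer: bamboozledE4X$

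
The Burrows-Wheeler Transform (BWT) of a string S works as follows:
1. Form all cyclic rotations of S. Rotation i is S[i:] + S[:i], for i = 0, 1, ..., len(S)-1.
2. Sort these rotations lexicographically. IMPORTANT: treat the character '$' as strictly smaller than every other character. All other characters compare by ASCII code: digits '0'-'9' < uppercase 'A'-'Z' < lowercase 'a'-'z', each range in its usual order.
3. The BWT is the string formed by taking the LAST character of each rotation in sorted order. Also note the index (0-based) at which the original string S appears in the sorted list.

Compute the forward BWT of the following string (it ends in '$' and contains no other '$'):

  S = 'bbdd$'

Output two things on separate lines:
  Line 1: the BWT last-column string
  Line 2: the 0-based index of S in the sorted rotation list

All 5 rotations (rotation i = S[i:]+S[:i]):
  rot[0] = bbdd$
  rot[1] = bdd$b
  rot[2] = dd$bb
  rot[3] = d$bbd
  rot[4] = $bbdd
Sorted (with $ < everything):
  sorted[0] = $bbdd  (last char: 'd')
  sorted[1] = bbdd$  (last char: '$')
  sorted[2] = bdd$b  (last char: 'b')
  sorted[3] = d$bbd  (last char: 'd')
  sorted[4] = dd$bb  (last char: 'b')
Last column: d$bdb
Original string S is at sorted index 1

Answer: d$bdb
1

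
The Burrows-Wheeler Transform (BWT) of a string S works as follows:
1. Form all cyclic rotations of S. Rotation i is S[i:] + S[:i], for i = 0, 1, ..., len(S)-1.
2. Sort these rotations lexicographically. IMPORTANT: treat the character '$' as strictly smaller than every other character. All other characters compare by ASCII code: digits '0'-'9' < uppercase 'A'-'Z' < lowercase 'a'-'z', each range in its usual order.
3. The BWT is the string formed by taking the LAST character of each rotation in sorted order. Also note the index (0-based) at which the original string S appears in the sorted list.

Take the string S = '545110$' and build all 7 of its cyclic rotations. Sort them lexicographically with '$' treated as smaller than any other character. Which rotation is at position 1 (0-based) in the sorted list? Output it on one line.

All 7 rotations (rotation i = S[i:]+S[:i]):
  rot[0] = 545110$
  rot[1] = 45110$5
  rot[2] = 5110$54
  rot[3] = 110$545
  rot[4] = 10$5451
  rot[5] = 0$54511
  rot[6] = $545110
Sorted (with $ < everything):
  sorted[0] = $545110
  sorted[1] = 0$54511
  sorted[2] = 10$5451
  sorted[3] = 110$545
  sorted[4] = 45110$5
  sorted[5] = 5110$54
  sorted[6] = 545110$
sorted[1] = 0$54511

Answer: 0$54511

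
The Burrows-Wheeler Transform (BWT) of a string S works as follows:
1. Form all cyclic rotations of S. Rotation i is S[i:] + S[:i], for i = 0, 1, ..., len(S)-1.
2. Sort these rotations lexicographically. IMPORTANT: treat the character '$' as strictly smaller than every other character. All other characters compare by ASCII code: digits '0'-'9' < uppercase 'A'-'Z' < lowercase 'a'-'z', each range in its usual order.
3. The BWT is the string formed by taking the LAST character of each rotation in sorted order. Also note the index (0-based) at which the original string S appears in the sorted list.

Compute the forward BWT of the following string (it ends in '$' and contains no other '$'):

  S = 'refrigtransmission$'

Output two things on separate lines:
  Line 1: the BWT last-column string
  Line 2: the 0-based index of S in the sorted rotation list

Answer: nrreirsmsoait$fsnig
13

Derivation:
All 19 rotations (rotation i = S[i:]+S[:i]):
  rot[0] = refrigtransmission$
  rot[1] = efrigtransmission$r
  rot[2] = frigtransmission$re
  rot[3] = rigtransmission$ref
  rot[4] = igtransmission$refr
  rot[5] = gtransmission$refri
  rot[6] = transmission$refrig
  rot[7] = ransmission$refrigt
  rot[8] = ansmission$refrigtr
  rot[9] = nsmission$refrigtra
  rot[10] = smission$refrigtran
  rot[11] = mission$refrigtrans
  rot[12] = ission$refrigtransm
  rot[13] = ssion$refrigtransmi
  rot[14] = sion$refrigtransmis
  rot[15] = ion$refrigtransmiss
  rot[16] = on$refrigtransmissi
  rot[17] = n$refrigtransmissio
  rot[18] = $refrigtransmission
Sorted (with $ < everything):
  sorted[0] = $refrigtransmission  (last char: 'n')
  sorted[1] = ansmission$refrigtr  (last char: 'r')
  sorted[2] = efrigtransmission$r  (last char: 'r')
  sorted[3] = frigtransmission$re  (last char: 'e')
  sorted[4] = gtransmission$refri  (last char: 'i')
  sorted[5] = igtransmission$refr  (last char: 'r')
  sorted[6] = ion$refrigtransmiss  (last char: 's')
  sorted[7] = ission$refrigtransm  (last char: 'm')
  sorted[8] = mission$refrigtrans  (last char: 's')
  sorted[9] = n$refrigtransmissio  (last char: 'o')
  sorted[10] = nsmission$refrigtra  (last char: 'a')
  sorted[11] = on$refrigtransmissi  (last char: 'i')
  sorted[12] = ransmission$refrigt  (last char: 't')
  sorted[13] = refrigtransmission$  (last char: '$')
  sorted[14] = rigtransmission$ref  (last char: 'f')
  sorted[15] = sion$refrigtransmis  (last char: 's')
  sorted[16] = smission$refrigtran  (last char: 'n')
  sorted[17] = ssion$refrigtransmi  (last char: 'i')
  sorted[18] = transmission$refrig  (last char: 'g')
Last column: nrreirsmsoait$fsnig
Original string S is at sorted index 13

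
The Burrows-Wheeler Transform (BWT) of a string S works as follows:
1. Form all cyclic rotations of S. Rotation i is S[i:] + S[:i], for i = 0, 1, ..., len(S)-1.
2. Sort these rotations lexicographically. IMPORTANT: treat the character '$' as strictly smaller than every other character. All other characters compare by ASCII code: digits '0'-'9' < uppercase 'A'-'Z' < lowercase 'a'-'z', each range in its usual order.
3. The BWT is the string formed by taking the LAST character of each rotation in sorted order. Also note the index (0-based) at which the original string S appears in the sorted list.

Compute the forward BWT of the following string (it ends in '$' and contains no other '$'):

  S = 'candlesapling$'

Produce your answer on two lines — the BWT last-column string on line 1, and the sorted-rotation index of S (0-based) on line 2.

All 14 rotations (rotation i = S[i:]+S[:i]):
  rot[0] = candlesapling$
  rot[1] = andlesapling$c
  rot[2] = ndlesapling$ca
  rot[3] = dlesapling$can
  rot[4] = lesapling$cand
  rot[5] = esapling$candl
  rot[6] = sapling$candle
  rot[7] = apling$candles
  rot[8] = pling$candlesa
  rot[9] = ling$candlesap
  rot[10] = ing$candlesapl
  rot[11] = ng$candlesapli
  rot[12] = g$candlesaplin
  rot[13] = $candlesapling
Sorted (with $ < everything):
  sorted[0] = $candlesapling  (last char: 'g')
  sorted[1] = andlesapling$c  (last char: 'c')
  sorted[2] = apling$candles  (last char: 's')
  sorted[3] = candlesapling$  (last char: '$')
  sorted[4] = dlesapling$can  (last char: 'n')
  sorted[5] = esapling$candl  (last char: 'l')
  sorted[6] = g$candlesaplin  (last char: 'n')
  sorted[7] = ing$candlesapl  (last char: 'l')
  sorted[8] = lesapling$cand  (last char: 'd')
  sorted[9] = ling$candlesap  (last char: 'p')
  sorted[10] = ndlesapling$ca  (last char: 'a')
  sorted[11] = ng$candlesapli  (last char: 'i')
  sorted[12] = pling$candlesa  (last char: 'a')
  sorted[13] = sapling$candle  (last char: 'e')
Last column: gcs$nlnldpaiae
Original string S is at sorted index 3

Answer: gcs$nlnldpaiae
3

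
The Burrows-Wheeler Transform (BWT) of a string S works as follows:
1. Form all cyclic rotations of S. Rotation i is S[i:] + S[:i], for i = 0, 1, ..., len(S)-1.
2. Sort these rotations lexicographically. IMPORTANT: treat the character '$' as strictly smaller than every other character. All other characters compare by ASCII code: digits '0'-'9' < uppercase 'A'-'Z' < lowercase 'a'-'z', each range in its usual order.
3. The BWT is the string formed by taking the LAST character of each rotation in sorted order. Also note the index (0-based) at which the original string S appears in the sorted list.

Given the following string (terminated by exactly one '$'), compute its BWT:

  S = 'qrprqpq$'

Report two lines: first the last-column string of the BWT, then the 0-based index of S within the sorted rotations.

All 8 rotations (rotation i = S[i:]+S[:i]):
  rot[0] = qrprqpq$
  rot[1] = rprqpq$q
  rot[2] = prqpq$qr
  rot[3] = rqpq$qrp
  rot[4] = qpq$qrpr
  rot[5] = pq$qrprq
  rot[6] = q$qrprqp
  rot[7] = $qrprqpq
Sorted (with $ < everything):
  sorted[0] = $qrprqpq  (last char: 'q')
  sorted[1] = pq$qrprq  (last char: 'q')
  sorted[2] = prqpq$qr  (last char: 'r')
  sorted[3] = q$qrprqp  (last char: 'p')
  sorted[4] = qpq$qrpr  (last char: 'r')
  sorted[5] = qrprqpq$  (last char: '$')
  sorted[6] = rprqpq$q  (last char: 'q')
  sorted[7] = rqpq$qrp  (last char: 'p')
Last column: qqrpr$qp
Original string S is at sorted index 5

Answer: qqrpr$qp
5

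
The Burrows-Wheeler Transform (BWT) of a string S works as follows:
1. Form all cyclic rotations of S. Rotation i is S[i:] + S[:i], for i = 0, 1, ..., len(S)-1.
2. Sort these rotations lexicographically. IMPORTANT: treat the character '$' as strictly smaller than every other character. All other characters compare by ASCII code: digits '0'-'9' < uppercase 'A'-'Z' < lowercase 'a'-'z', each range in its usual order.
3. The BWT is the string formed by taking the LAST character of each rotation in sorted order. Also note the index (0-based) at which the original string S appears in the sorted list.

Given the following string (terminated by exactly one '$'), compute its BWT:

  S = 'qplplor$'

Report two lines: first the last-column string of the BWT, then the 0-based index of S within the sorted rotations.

Answer: rppllq$o
6

Derivation:
All 8 rotations (rotation i = S[i:]+S[:i]):
  rot[0] = qplplor$
  rot[1] = plplor$q
  rot[2] = lplor$qp
  rot[3] = plor$qpl
  rot[4] = lor$qplp
  rot[5] = or$qplpl
  rot[6] = r$qplplo
  rot[7] = $qplplor
Sorted (with $ < everything):
  sorted[0] = $qplplor  (last char: 'r')
  sorted[1] = lor$qplp  (last char: 'p')
  sorted[2] = lplor$qp  (last char: 'p')
  sorted[3] = or$qplpl  (last char: 'l')
  sorted[4] = plor$qpl  (last char: 'l')
  sorted[5] = plplor$q  (last char: 'q')
  sorted[6] = qplplor$  (last char: '$')
  sorted[7] = r$qplplo  (last char: 'o')
Last column: rppllq$o
Original string S is at sorted index 6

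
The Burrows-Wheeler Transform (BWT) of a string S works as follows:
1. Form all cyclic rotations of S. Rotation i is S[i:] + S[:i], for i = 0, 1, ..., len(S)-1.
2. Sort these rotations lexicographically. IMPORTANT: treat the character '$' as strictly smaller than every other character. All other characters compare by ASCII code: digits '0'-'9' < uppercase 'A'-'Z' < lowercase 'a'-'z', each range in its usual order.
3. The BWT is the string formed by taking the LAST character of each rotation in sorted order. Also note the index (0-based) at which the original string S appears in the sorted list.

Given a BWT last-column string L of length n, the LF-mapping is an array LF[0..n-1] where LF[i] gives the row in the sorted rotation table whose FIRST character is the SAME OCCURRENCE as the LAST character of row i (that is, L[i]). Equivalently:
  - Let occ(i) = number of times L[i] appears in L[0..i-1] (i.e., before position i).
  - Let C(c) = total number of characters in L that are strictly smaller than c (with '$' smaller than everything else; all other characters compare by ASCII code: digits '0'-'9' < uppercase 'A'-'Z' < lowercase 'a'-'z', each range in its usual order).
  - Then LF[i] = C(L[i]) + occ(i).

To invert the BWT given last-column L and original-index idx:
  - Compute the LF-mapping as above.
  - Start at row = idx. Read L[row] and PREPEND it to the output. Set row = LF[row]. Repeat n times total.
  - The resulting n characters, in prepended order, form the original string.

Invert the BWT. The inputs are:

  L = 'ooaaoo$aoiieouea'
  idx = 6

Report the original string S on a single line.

Answer: eooeoauoioaaaio$

Derivation:
LF mapping: 9 10 1 2 11 12 0 3 13 7 8 5 14 15 6 4
Walk LF starting at row 6, prepending L[row]:
  step 1: row=6, L[6]='$', prepend. Next row=LF[6]=0
  step 2: row=0, L[0]='o', prepend. Next row=LF[0]=9
  step 3: row=9, L[9]='i', prepend. Next row=LF[9]=7
  step 4: row=7, L[7]='a', prepend. Next row=LF[7]=3
  step 5: row=3, L[3]='a', prepend. Next row=LF[3]=2
  step 6: row=2, L[2]='a', prepend. Next row=LF[2]=1
  step 7: row=1, L[1]='o', prepend. Next row=LF[1]=10
  step 8: row=10, L[10]='i', prepend. Next row=LF[10]=8
  step 9: row=8, L[8]='o', prepend. Next row=LF[8]=13
  step 10: row=13, L[13]='u', prepend. Next row=LF[13]=15
  step 11: row=15, L[15]='a', prepend. Next row=LF[15]=4
  step 12: row=4, L[4]='o', prepend. Next row=LF[4]=11
  step 13: row=11, L[11]='e', prepend. Next row=LF[11]=5
  step 14: row=5, L[5]='o', prepend. Next row=LF[5]=12
  step 15: row=12, L[12]='o', prepend. Next row=LF[12]=14
  step 16: row=14, L[14]='e', prepend. Next row=LF[14]=6
Reversed output: eooeoauoioaaaio$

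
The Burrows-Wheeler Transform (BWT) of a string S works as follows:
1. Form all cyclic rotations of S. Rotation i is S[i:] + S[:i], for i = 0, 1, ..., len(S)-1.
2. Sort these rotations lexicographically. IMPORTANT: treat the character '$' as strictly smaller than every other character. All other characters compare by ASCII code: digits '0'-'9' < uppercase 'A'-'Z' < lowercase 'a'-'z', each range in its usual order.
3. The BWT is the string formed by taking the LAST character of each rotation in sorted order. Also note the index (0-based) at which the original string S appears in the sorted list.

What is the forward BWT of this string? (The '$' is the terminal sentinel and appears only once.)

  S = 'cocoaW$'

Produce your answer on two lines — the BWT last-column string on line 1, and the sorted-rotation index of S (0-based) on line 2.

All 7 rotations (rotation i = S[i:]+S[:i]):
  rot[0] = cocoaW$
  rot[1] = ocoaW$c
  rot[2] = coaW$co
  rot[3] = oaW$coc
  rot[4] = aW$coco
  rot[5] = W$cocoa
  rot[6] = $cocoaW
Sorted (with $ < everything):
  sorted[0] = $cocoaW  (last char: 'W')
  sorted[1] = W$cocoa  (last char: 'a')
  sorted[2] = aW$coco  (last char: 'o')
  sorted[3] = coaW$co  (last char: 'o')
  sorted[4] = cocoaW$  (last char: '$')
  sorted[5] = oaW$coc  (last char: 'c')
  sorted[6] = ocoaW$c  (last char: 'c')
Last column: Waoo$cc
Original string S is at sorted index 4

Answer: Waoo$cc
4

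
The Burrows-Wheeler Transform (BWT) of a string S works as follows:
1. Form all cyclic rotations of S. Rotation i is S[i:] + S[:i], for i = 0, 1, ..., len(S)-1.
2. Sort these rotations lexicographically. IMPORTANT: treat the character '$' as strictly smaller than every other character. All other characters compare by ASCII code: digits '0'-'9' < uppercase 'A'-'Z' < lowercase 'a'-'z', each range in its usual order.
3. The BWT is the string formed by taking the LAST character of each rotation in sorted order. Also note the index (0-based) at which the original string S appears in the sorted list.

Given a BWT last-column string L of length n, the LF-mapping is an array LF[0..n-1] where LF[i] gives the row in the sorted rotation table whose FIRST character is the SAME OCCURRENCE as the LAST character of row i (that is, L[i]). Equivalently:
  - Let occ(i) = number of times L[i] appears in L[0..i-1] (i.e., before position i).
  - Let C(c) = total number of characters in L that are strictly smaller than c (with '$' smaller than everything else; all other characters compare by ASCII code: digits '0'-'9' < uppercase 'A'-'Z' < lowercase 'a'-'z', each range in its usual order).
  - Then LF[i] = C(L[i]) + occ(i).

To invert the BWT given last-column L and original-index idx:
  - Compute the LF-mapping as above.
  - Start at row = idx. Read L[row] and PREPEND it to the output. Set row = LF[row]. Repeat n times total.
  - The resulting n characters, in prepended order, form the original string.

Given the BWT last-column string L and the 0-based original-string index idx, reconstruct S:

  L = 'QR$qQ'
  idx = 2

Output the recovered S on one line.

Answer: QqRQ$

Derivation:
LF mapping: 1 3 0 4 2
Walk LF starting at row 2, prepending L[row]:
  step 1: row=2, L[2]='$', prepend. Next row=LF[2]=0
  step 2: row=0, L[0]='Q', prepend. Next row=LF[0]=1
  step 3: row=1, L[1]='R', prepend. Next row=LF[1]=3
  step 4: row=3, L[3]='q', prepend. Next row=LF[3]=4
  step 5: row=4, L[4]='Q', prepend. Next row=LF[4]=2
Reversed output: QqRQ$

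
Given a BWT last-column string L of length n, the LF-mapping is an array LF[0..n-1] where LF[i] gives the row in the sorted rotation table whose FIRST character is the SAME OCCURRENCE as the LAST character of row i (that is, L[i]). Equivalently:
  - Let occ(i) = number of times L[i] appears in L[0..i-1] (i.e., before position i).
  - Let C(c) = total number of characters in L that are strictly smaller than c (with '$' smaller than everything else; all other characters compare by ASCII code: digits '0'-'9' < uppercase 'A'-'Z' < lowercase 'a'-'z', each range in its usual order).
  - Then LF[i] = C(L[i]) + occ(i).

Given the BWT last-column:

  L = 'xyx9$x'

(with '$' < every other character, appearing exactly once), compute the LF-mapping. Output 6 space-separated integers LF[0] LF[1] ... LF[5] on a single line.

Char counts: '$':1, '9':1, 'x':3, 'y':1
C (first-col start): C('$')=0, C('9')=1, C('x')=2, C('y')=5
L[0]='x': occ=0, LF[0]=C('x')+0=2+0=2
L[1]='y': occ=0, LF[1]=C('y')+0=5+0=5
L[2]='x': occ=1, LF[2]=C('x')+1=2+1=3
L[3]='9': occ=0, LF[3]=C('9')+0=1+0=1
L[4]='$': occ=0, LF[4]=C('$')+0=0+0=0
L[5]='x': occ=2, LF[5]=C('x')+2=2+2=4

Answer: 2 5 3 1 0 4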